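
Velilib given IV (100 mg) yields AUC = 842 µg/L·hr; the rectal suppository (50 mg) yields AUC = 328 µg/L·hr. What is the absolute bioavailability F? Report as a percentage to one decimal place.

F = (AUC_ev / D_ev) / (AUC_iv / D_iv)
  = (328/50) / (842/100)
  = 6.56 / 8.42 = 0.7791
  = 77.91%

F = 77.9%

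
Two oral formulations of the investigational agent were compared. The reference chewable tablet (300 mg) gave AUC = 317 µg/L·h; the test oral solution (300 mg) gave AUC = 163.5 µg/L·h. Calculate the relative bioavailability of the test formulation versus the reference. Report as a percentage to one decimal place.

F_rel = (AUC_test/D_test) / (AUC_ref/D_ref)
      = (163.5/300) / (317/300)
      = 0.545 / 1.05667 = 0.5158 = 51.58%

F_rel = 51.6%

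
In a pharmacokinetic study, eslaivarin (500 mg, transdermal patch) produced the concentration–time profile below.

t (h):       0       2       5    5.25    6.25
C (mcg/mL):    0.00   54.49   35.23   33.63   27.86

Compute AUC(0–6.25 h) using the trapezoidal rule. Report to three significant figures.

Trapezoidal AUC_0→6.25:
  [0→2]: (0.00+54.49)/2 × 2 = 54.49
  [2→5]: (54.49+35.23)/2 × 3 = 134.58
  [5→5.25]: (35.23+33.63)/2 × 0.25 = 8.6075
  [5.25→6.25]: (33.63+27.86)/2 × 1 = 30.745
  Sum = 228.4225 mcg/mL·h

AUC = 228 mcg/mL·h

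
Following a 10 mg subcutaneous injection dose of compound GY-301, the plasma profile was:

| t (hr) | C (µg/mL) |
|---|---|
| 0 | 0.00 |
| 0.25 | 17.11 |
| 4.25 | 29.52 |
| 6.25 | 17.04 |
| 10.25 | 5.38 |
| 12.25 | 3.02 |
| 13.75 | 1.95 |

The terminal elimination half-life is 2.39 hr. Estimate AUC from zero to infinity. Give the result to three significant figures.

AUC = 206 µg/mL·hr

Trapezoidal AUC_0→13.75:
  [0→0.25]: (0.00+17.11)/2 × 0.25 = 2.13875
  [0.25→4.25]: (17.11+29.52)/2 × 4 = 93.26
  [4.25→6.25]: (29.52+17.04)/2 × 2 = 46.56
  [6.25→10.25]: (17.04+5.38)/2 × 4 = 44.84
  [10.25→12.25]: (5.38+3.02)/2 × 2 = 8.4
  [12.25→13.75]: (3.02+1.95)/2 × 1.5 = 3.7275
  Sum = 198.92625 µg/mL·hr
k_e = ln2 / t½ = 0.693147 / 2.39 = 0.2900 hr^-1
Extrapolated tail: C_last / k_e = 1.95 / 0.29 = 6.724
AUC_0→∞ = 198.92625 + 6.724 = 205.65025 µg/mL·hr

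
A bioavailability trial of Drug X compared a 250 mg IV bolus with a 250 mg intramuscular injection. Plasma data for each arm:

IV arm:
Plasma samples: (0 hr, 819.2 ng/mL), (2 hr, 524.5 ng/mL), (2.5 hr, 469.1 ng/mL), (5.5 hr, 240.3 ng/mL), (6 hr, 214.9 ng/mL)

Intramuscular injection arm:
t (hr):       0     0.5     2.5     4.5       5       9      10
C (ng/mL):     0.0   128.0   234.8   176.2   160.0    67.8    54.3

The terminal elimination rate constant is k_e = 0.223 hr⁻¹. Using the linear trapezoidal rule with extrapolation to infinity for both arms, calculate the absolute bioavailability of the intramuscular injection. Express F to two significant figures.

F = 0.44

Trapezoidal AUC_0→6 (IV):
  [0→2]: (819.2+524.5)/2 × 2 = 1343.7
  [2→2.5]: (524.5+469.1)/2 × 0.5 = 248.4
  [2.5→5.5]: (469.1+240.3)/2 × 3 = 1064.1
  [5.5→6]: (240.3+214.9)/2 × 0.5 = 113.8
  Sum = 2770.0 ng/mL·hr
IV tail: 214.9/0.223 = 963.677; AUC_iv,0→∞ = 2770.0 + 963.677 = 3733.677 ng/mL·hr
Trapezoidal AUC_0→10 (intramuscular injection):
  [0→0.5]: (0.0+128.0)/2 × 0.5 = 32.0
  [0.5→2.5]: (128.0+234.8)/2 × 2 = 362.8
  [2.5→4.5]: (234.8+176.2)/2 × 2 = 411.0
  [4.5→5]: (176.2+160.0)/2 × 0.5 = 84.05
  [5→9]: (160.0+67.8)/2 × 4 = 455.6
  [9→10]: (67.8+54.3)/2 × 1 = 61.05
  Sum = 1406.5 ng/mL·hr
intramuscular injection tail: 54.3/0.223 = 243.498; AUC_ev,0→∞ = 1406.5 + 243.498 = 1649.998 ng/mL·hr
F = (AUC_ev/D_ev)/(AUC_iv/D_iv) = (1649.998/250)/(3733.677/250) = 6.599992/14.934708 = 0.4419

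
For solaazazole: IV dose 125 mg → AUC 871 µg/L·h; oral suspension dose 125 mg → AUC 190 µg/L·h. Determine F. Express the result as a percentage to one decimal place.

F = 21.8%

F = (AUC_ev / D_ev) / (AUC_iv / D_iv)
  = (190/125) / (871/125)
  = 1.52 / 6.968 = 0.2181
  = 21.81%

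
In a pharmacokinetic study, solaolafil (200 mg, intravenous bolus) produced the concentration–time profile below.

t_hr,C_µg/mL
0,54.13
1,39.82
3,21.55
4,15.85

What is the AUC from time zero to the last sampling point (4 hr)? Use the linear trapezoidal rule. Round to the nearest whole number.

Trapezoidal AUC_0→4:
  [0→1]: (54.13+39.82)/2 × 1 = 46.975
  [1→3]: (39.82+21.55)/2 × 2 = 61.37
  [3→4]: (21.55+15.85)/2 × 1 = 18.7
  Sum = 127.045 µg/mL·hr

AUC = 127 µg/mL·hr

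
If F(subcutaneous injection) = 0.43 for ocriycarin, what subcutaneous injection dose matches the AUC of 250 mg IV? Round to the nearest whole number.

D_subcutaneous = 581 mg

For equal systemic exposure: F × D_ev = D_iv
D_ev = D_iv / F = 250 / 0.43 = 581.395 mg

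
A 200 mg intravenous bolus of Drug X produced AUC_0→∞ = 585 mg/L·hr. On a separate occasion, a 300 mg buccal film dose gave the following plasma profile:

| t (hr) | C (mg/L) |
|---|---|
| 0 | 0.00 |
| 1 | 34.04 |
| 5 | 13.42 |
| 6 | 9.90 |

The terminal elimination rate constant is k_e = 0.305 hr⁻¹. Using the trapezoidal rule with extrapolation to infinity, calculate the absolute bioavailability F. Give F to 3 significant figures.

Trapezoidal AUC_0→6 (buccal film):
  [0→1]: (0.00+34.04)/2 × 1 = 17.02
  [1→5]: (34.04+13.42)/2 × 4 = 94.92
  [5→6]: (13.42+9.90)/2 × 1 = 11.66
  Sum = 123.6 mg/L·hr
Tail: C_last/k_e = 9.90/0.305 = 32.459
AUC_0→∞ (buccal film) = 123.6 + 32.459 = 156.059 mg/L·hr
F = (AUC_ev/D_ev)/(AUC_iv/D_iv) = (156.059/300)/(585/200) = 0.520197/2.925 = 0.1778

F = 0.178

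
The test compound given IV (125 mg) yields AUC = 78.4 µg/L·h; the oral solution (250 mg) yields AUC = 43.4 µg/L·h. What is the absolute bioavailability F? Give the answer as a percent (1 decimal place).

F = (AUC_ev / D_ev) / (AUC_iv / D_iv)
  = (43.4/250) / (78.4/125)
  = 0.1736 / 0.6272 = 0.2768
  = 27.68%

F = 27.7%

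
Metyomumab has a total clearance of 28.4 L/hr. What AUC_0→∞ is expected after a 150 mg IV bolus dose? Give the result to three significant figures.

AUC = 5.28 mg/L·hr

AUC_0→∞ = Dose_iv / CL
        = 150 / 28.4 = 5.28169 mg/L·hr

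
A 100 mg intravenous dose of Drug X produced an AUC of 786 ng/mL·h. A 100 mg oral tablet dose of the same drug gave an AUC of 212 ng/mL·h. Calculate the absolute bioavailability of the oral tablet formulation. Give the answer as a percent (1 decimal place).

F = 27.0%

F = (AUC_ev / D_ev) / (AUC_iv / D_iv)
  = (212/100) / (786/100)
  = 2.12 / 7.86 = 0.2697
  = 26.97%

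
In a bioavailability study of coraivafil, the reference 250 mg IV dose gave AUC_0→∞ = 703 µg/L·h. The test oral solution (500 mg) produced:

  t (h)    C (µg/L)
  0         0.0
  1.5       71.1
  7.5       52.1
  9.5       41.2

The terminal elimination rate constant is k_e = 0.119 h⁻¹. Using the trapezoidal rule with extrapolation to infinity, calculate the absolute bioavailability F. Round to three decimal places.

Trapezoidal AUC_0→9.5 (oral solution):
  [0→1.5]: (0.0+71.1)/2 × 1.5 = 53.325
  [1.5→7.5]: (71.1+52.1)/2 × 6 = 369.6
  [7.5→9.5]: (52.1+41.2)/2 × 2 = 93.3
  Sum = 516.225 µg/L·h
Tail: C_last/k_e = 41.2/0.119 = 346.218
AUC_0→∞ (oral solution) = 516.225 + 346.218 = 862.443 µg/L·h
F = (AUC_ev/D_ev)/(AUC_iv/D_iv) = (862.443/500)/(703/250) = 1.724886/2.812 = 0.6134

F = 0.613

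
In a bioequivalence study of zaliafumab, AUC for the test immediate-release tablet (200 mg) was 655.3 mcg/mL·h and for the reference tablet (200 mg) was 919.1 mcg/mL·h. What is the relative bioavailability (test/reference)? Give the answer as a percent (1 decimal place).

F_rel = 71.3%

F_rel = (AUC_test/D_test) / (AUC_ref/D_ref)
      = (655.3/200) / (919.1/200)
      = 3.2765 / 4.5955 = 0.7130 = 71.30%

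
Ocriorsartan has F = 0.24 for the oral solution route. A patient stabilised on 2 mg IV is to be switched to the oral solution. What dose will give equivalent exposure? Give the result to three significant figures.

For equal systemic exposure: F × D_ev = D_iv
D_ev = D_iv / F = 2 / 0.24 = 8.33333 mg

D_oral = 8.33 mg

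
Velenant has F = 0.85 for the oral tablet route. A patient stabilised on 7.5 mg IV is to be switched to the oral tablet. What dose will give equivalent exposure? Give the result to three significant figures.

D_oral = 8.82 mg

For equal systemic exposure: F × D_ev = D_iv
D_ev = D_iv / F = 7.5 / 0.85 = 8.82353 mg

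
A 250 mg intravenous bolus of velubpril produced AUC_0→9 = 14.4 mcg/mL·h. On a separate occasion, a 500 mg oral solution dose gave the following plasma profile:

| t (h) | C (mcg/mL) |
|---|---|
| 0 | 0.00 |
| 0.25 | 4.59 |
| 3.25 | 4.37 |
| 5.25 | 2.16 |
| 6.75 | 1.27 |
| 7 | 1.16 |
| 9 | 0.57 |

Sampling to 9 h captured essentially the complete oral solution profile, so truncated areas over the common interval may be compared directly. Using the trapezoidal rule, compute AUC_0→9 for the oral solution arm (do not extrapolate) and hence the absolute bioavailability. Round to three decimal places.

Trapezoidal AUC_0→9 (oral solution):
  [0→0.25]: (0.00+4.59)/2 × 0.25 = 0.57375
  [0.25→3.25]: (4.59+4.37)/2 × 3 = 13.44
  [3.25→5.25]: (4.37+2.16)/2 × 2 = 6.53
  [5.25→6.75]: (2.16+1.27)/2 × 1.5 = 2.5725
  [6.75→7]: (1.27+1.16)/2 × 0.25 = 0.30375
  [7→9]: (1.16+0.57)/2 × 2 = 1.73
  Sum = 25.15 mcg/mL·h
F = (AUC_ev/D_ev)/(AUC_iv/D_iv) = (25.15/500)/(14.4/250) = 0.0503/0.0576 = 0.8733

F = 0.873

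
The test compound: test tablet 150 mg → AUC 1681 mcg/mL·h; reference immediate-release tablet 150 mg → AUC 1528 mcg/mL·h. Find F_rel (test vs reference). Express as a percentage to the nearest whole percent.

F_rel = (AUC_test/D_test) / (AUC_ref/D_ref)
      = (1681/150) / (1528/150)
      = 11.2067 / 10.1867 = 1.1001 = 110.01%

F_rel = 110%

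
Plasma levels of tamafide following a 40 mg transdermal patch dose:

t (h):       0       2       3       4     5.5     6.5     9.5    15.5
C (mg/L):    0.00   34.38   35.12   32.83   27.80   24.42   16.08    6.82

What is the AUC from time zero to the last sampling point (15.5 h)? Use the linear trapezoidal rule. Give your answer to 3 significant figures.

AUC = 304 mg/L·h

Trapezoidal AUC_0→15.5:
  [0→2]: (0.00+34.38)/2 × 2 = 34.38
  [2→3]: (34.38+35.12)/2 × 1 = 34.75
  [3→4]: (35.12+32.83)/2 × 1 = 33.975
  [4→5.5]: (32.83+27.80)/2 × 1.5 = 45.4725
  [5.5→6.5]: (27.80+24.42)/2 × 1 = 26.11
  [6.5→9.5]: (24.42+16.08)/2 × 3 = 60.75
  [9.5→15.5]: (16.08+6.82)/2 × 6 = 68.7
  Sum = 304.1375 mg/L·h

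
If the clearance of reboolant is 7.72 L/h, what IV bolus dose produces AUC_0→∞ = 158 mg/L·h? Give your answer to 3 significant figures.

Dose_iv = CL × AUC_0→∞
     = 7.72 × 158 = 1219.76 mg

Dose = 1220 mg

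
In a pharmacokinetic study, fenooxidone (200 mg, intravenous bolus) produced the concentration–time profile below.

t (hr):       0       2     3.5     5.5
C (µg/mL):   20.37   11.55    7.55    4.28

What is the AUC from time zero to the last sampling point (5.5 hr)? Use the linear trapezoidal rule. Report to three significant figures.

AUC = 58.1 µg/mL·hr

Trapezoidal AUC_0→5.5:
  [0→2]: (20.37+11.55)/2 × 2 = 31.92
  [2→3.5]: (11.55+7.55)/2 × 1.5 = 14.325
  [3.5→5.5]: (7.55+4.28)/2 × 2 = 11.83
  Sum = 58.075 µg/mL·hr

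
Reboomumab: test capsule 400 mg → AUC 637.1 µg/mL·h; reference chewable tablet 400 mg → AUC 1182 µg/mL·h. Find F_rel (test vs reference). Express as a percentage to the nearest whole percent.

F_rel = 54%

F_rel = (AUC_test/D_test) / (AUC_ref/D_ref)
      = (637.1/400) / (1182/400)
      = 1.59275 / 2.955 = 0.5390 = 53.90%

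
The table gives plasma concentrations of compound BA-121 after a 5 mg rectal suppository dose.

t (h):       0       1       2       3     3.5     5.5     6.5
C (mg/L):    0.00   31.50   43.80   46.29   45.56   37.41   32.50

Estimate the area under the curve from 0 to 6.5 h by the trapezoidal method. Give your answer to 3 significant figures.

Trapezoidal AUC_0→6.5:
  [0→1]: (0.00+31.50)/2 × 1 = 15.75
  [1→2]: (31.50+43.80)/2 × 1 = 37.65
  [2→3]: (43.80+46.29)/2 × 1 = 45.045
  [3→3.5]: (46.29+45.56)/2 × 0.5 = 22.9625
  [3.5→5.5]: (45.56+37.41)/2 × 2 = 82.97
  [5.5→6.5]: (37.41+32.50)/2 × 1 = 34.955
  Sum = 239.3325 mg/L·h

AUC = 239 mg/L·h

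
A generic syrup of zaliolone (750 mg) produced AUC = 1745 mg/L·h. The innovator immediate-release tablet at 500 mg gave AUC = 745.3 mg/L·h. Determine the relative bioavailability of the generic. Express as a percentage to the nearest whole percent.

F_rel = (AUC_test/D_test) / (AUC_ref/D_ref)
      = (1745/750) / (745.3/500)
      = 2.32667 / 1.4906 = 1.5609 = 156.09%

F_rel = 156%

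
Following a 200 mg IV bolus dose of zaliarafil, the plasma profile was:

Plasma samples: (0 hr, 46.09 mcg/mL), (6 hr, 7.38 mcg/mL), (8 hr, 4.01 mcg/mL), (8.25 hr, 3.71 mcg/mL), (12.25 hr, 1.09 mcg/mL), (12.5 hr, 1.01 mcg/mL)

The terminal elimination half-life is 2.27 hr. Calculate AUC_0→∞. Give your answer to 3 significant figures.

AUC = 186 mcg/mL·hr

Trapezoidal AUC_0→12.5:
  [0→6]: (46.09+7.38)/2 × 6 = 160.41
  [6→8]: (7.38+4.01)/2 × 2 = 11.39
  [8→8.25]: (4.01+3.71)/2 × 0.25 = 0.965
  [8.25→12.25]: (3.71+1.09)/2 × 4 = 9.6
  [12.25→12.5]: (1.09+1.01)/2 × 0.25 = 0.2625
  Sum = 182.6275 mcg/mL·hr
k_e = ln2 / t½ = 0.693147 / 2.27 = 0.3054 hr^-1
Extrapolated tail: C_last / k_e = 1.01 / 0.3054 = 3.307
AUC_0→∞ = 182.6275 + 3.307 = 185.9345 mcg/mL·hr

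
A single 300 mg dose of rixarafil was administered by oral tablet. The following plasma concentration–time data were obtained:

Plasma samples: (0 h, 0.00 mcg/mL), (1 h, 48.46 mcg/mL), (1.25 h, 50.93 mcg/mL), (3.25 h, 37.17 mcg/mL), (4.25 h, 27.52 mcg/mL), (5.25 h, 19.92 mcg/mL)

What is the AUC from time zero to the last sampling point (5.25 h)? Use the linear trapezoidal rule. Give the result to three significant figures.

AUC = 181 mcg/mL·h

Trapezoidal AUC_0→5.25:
  [0→1]: (0.00+48.46)/2 × 1 = 24.23
  [1→1.25]: (48.46+50.93)/2 × 0.25 = 12.42375
  [1.25→3.25]: (50.93+37.17)/2 × 2 = 88.1
  [3.25→4.25]: (37.17+27.52)/2 × 1 = 32.345
  [4.25→5.25]: (27.52+19.92)/2 × 1 = 23.72
  Sum = 180.81875 mcg/mL·h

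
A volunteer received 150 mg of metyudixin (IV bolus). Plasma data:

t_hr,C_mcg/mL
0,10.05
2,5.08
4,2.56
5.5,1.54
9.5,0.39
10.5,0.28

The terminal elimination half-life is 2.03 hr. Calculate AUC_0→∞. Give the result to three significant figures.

AUC = 30.9 mcg/mL·hr

Trapezoidal AUC_0→10.5:
  [0→2]: (10.05+5.08)/2 × 2 = 15.13
  [2→4]: (5.08+2.56)/2 × 2 = 7.64
  [4→5.5]: (2.56+1.54)/2 × 1.5 = 3.075
  [5.5→9.5]: (1.54+0.39)/2 × 4 = 3.86
  [9.5→10.5]: (0.39+0.28)/2 × 1 = 0.335
  Sum = 30.04 mcg/mL·hr
k_e = ln2 / t½ = 0.693147 / 2.03 = 0.3415 hr^-1
Extrapolated tail: C_last / k_e = 0.28 / 0.3415 = 0.820
AUC_0→∞ = 30.04 + 0.820 = 30.86 mcg/mL·hr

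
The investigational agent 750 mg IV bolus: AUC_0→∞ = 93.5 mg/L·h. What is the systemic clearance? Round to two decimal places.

CL = Dose_iv / AUC_0→∞
   = 750 / 93.5 = 8.02139 L/h

CL = 8.02 L/h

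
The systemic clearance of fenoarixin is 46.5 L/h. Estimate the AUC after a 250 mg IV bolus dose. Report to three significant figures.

AUC_0→∞ = Dose_iv / CL
        = 250 / 46.5 = 5.37634 mg/L·h

AUC = 5.38 mg/L·h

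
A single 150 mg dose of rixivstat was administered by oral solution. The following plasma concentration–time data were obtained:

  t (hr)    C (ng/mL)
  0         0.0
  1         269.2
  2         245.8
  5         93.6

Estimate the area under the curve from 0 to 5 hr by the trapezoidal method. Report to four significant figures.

Trapezoidal AUC_0→5:
  [0→1]: (0.0+269.2)/2 × 1 = 134.6
  [1→2]: (269.2+245.8)/2 × 1 = 257.5
  [2→5]: (245.8+93.6)/2 × 3 = 509.1
  Sum = 901.2 ng/mL·hr

AUC = 901.2 ng/mL·hr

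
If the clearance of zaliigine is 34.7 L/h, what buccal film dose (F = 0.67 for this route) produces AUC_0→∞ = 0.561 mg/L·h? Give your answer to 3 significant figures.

Dose = 29.1 mg

Dose = CL × AUC_0→∞ / F
     = 34.7 × 0.561 / 0.67 = 29.0548 mg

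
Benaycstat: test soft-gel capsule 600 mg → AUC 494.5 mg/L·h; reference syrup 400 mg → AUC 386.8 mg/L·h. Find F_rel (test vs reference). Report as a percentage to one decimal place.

F_rel = 85.2%

F_rel = (AUC_test/D_test) / (AUC_ref/D_ref)
      = (494.5/600) / (386.8/400)
      = 0.824167 / 0.967 = 0.8523 = 85.23%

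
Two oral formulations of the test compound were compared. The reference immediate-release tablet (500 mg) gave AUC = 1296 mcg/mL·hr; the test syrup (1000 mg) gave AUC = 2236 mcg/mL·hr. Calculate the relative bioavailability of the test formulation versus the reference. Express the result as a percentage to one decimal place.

F_rel = (AUC_test/D_test) / (AUC_ref/D_ref)
      = (2236/1000) / (1296/500)
      = 2.236 / 2.592 = 0.8627 = 86.27%

F_rel = 86.3%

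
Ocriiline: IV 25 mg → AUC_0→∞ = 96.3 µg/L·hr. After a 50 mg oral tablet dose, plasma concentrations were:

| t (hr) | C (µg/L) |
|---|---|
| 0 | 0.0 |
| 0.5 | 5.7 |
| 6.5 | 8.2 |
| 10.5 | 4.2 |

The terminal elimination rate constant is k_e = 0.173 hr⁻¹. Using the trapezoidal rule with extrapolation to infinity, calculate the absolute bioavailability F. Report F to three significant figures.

Trapezoidal AUC_0→10.5 (oral tablet):
  [0→0.5]: (0.0+5.7)/2 × 0.5 = 1.425
  [0.5→6.5]: (5.7+8.2)/2 × 6 = 41.7
  [6.5→10.5]: (8.2+4.2)/2 × 4 = 24.8
  Sum = 67.925 µg/L·hr
Tail: C_last/k_e = 4.2/0.173 = 24.277
AUC_0→∞ (oral tablet) = 67.925 + 24.277 = 92.202 µg/L·hr
F = (AUC_ev/D_ev)/(AUC_iv/D_iv) = (92.202/50)/(96.3/25) = 1.84404/3.852 = 0.4787

F = 0.479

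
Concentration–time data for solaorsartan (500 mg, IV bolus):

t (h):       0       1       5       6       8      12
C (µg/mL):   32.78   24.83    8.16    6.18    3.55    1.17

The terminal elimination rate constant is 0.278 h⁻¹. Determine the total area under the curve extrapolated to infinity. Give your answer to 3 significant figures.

AUC = 125 µg/mL·h

Trapezoidal AUC_0→12:
  [0→1]: (32.78+24.83)/2 × 1 = 28.805
  [1→5]: (24.83+8.16)/2 × 4 = 65.98
  [5→6]: (8.16+6.18)/2 × 1 = 7.17
  [6→8]: (6.18+3.55)/2 × 2 = 9.73
  [8→12]: (3.55+1.17)/2 × 4 = 9.44
  Sum = 121.125 µg/mL·h
Extrapolated tail: C_last / k_e = 1.17 / 0.278 = 4.209
AUC_0→∞ = 121.125 + 4.209 = 125.334 µg/mL·h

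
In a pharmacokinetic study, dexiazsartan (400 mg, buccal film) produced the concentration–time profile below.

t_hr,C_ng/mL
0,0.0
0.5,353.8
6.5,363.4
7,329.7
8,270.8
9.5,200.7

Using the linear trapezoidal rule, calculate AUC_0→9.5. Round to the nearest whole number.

AUC = 3067 ng/mL·hr

Trapezoidal AUC_0→9.5:
  [0→0.5]: (0.0+353.8)/2 × 0.5 = 88.45
  [0.5→6.5]: (353.8+363.4)/2 × 6 = 2151.6
  [6.5→7]: (363.4+329.7)/2 × 0.5 = 173.275
  [7→8]: (329.7+270.8)/2 × 1 = 300.25
  [8→9.5]: (270.8+200.7)/2 × 1.5 = 353.625
  Sum = 3067.2 ng/mL·hr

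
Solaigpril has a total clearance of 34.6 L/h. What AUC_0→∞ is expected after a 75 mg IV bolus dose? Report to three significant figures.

AUC = 2.17 mg/L·h

AUC_0→∞ = Dose_iv / CL
        = 75 / 34.6 = 2.16763 mg/L·h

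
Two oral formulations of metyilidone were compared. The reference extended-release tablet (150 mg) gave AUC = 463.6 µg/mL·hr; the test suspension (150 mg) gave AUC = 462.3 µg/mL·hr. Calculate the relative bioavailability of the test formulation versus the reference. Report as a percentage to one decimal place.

F_rel = (AUC_test/D_test) / (AUC_ref/D_ref)
      = (462.3/150) / (463.6/150)
      = 3.082 / 3.09067 = 0.9972 = 99.72%

F_rel = 99.7%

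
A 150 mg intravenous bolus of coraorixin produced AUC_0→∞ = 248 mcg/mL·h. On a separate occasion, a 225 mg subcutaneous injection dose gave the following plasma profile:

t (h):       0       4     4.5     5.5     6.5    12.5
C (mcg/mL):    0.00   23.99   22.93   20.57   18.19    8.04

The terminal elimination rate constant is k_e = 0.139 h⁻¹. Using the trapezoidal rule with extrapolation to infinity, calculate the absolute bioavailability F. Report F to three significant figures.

Trapezoidal AUC_0→12.5 (subcutaneous injection):
  [0→4]: (0.00+23.99)/2 × 4 = 47.98
  [4→4.5]: (23.99+22.93)/2 × 0.5 = 11.73
  [4.5→5.5]: (22.93+20.57)/2 × 1 = 21.75
  [5.5→6.5]: (20.57+18.19)/2 × 1 = 19.38
  [6.5→12.5]: (18.19+8.04)/2 × 6 = 78.69
  Sum = 179.53 mcg/mL·h
Tail: C_last/k_e = 8.04/0.139 = 57.842
AUC_0→∞ (subcutaneous injection) = 179.53 + 57.842 = 237.372 mcg/mL·h
F = (AUC_ev/D_ev)/(AUC_iv/D_iv) = (237.372/225)/(248/150) = 1.05499/1.65333 = 0.6381

F = 0.638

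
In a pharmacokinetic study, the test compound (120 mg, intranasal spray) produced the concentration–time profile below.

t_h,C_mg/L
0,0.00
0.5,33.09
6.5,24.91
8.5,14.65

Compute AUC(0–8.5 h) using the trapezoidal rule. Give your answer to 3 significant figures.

Trapezoidal AUC_0→8.5:
  [0→0.5]: (0.00+33.09)/2 × 0.5 = 8.2725
  [0.5→6.5]: (33.09+24.91)/2 × 6 = 174.0
  [6.5→8.5]: (24.91+14.65)/2 × 2 = 39.56
  Sum = 221.8325 mg/L·h

AUC = 222 mg/L·h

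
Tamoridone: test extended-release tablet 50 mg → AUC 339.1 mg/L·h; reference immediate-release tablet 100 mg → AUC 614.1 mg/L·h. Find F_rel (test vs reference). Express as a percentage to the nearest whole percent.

F_rel = (AUC_test/D_test) / (AUC_ref/D_ref)
      = (339.1/50) / (614.1/100)
      = 6.782 / 6.141 = 1.1044 = 110.44%

F_rel = 110%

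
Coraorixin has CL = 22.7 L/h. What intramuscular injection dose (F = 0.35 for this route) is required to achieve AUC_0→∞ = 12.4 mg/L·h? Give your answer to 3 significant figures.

Dose = 804 mg

Dose = CL × AUC_0→∞ / F
     = 22.7 × 12.4 / 0.35 = 804.229 mg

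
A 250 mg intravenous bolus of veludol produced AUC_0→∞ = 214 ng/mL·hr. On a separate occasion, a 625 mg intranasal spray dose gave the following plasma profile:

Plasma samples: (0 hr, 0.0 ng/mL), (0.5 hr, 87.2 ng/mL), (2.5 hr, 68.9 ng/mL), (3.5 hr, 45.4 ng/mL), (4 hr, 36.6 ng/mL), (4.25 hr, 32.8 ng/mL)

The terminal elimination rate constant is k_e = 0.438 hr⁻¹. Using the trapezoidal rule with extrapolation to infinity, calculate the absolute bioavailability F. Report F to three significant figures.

F = 0.634

Trapezoidal AUC_0→4.25 (intranasal spray):
  [0→0.5]: (0.0+87.2)/2 × 0.5 = 21.8
  [0.5→2.5]: (87.2+68.9)/2 × 2 = 156.1
  [2.5→3.5]: (68.9+45.4)/2 × 1 = 57.15
  [3.5→4]: (45.4+36.6)/2 × 0.5 = 20.5
  [4→4.25]: (36.6+32.8)/2 × 0.25 = 8.675
  Sum = 264.225 ng/mL·hr
Tail: C_last/k_e = 32.8/0.438 = 74.886
AUC_0→∞ (intranasal spray) = 264.225 + 74.886 = 339.111 ng/mL·hr
F = (AUC_ev/D_ev)/(AUC_iv/D_iv) = (339.111/625)/(214/250) = 0.5425776/0.856 = 0.6339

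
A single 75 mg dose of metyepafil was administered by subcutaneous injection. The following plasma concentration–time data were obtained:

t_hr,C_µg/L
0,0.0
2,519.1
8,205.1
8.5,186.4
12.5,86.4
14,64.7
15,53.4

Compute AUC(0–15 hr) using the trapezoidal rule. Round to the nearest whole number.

AUC = 3508 µg/L·hr

Trapezoidal AUC_0→15:
  [0→2]: (0.0+519.1)/2 × 2 = 519.1
  [2→8]: (519.1+205.1)/2 × 6 = 2172.6
  [8→8.5]: (205.1+186.4)/2 × 0.5 = 97.875
  [8.5→12.5]: (186.4+86.4)/2 × 4 = 545.6
  [12.5→14]: (86.4+64.7)/2 × 1.5 = 113.325
  [14→15]: (64.7+53.4)/2 × 1 = 59.05
  Sum = 3507.55 µg/L·hr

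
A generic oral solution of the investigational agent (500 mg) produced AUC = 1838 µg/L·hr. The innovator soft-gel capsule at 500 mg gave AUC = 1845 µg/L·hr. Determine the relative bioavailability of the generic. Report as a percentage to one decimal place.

F_rel = 99.6%

F_rel = (AUC_test/D_test) / (AUC_ref/D_ref)
      = (1838/500) / (1845/500)
      = 3.676 / 3.69 = 0.9962 = 99.62%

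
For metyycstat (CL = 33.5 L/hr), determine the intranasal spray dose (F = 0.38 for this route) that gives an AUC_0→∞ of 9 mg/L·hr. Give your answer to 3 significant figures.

Dose = 793 mg

Dose = CL × AUC_0→∞ / F
     = 33.5 × 9 / 0.38 = 793.421 mg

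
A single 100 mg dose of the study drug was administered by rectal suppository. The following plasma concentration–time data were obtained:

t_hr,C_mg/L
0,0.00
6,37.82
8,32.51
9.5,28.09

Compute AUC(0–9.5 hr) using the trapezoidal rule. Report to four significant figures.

Trapezoidal AUC_0→9.5:
  [0→6]: (0.00+37.82)/2 × 6 = 113.46
  [6→8]: (37.82+32.51)/2 × 2 = 70.33
  [8→9.5]: (32.51+28.09)/2 × 1.5 = 45.45
  Sum = 229.24 mg/L·hr

AUC = 229.2 mg/L·hr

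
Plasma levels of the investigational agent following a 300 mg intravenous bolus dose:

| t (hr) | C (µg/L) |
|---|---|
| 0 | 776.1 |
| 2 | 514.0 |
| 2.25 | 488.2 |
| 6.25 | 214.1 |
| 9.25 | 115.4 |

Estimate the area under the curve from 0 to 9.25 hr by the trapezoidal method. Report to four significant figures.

Trapezoidal AUC_0→9.25:
  [0→2]: (776.1+514.0)/2 × 2 = 1290.1
  [2→2.25]: (514.0+488.2)/2 × 0.25 = 125.275
  [2.25→6.25]: (488.2+214.1)/2 × 4 = 1404.6
  [6.25→9.25]: (214.1+115.4)/2 × 3 = 494.25
  Sum = 3314.225 µg/L·hr

AUC = 3314 µg/L·hr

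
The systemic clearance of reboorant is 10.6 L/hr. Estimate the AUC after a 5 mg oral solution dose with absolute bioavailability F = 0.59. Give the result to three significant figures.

AUC_0→∞ = F × Dose / CL
        = 0.59 × 5 / 10.6 = 0.278302 mg/L·hr

AUC = 0.278 mg/L·hr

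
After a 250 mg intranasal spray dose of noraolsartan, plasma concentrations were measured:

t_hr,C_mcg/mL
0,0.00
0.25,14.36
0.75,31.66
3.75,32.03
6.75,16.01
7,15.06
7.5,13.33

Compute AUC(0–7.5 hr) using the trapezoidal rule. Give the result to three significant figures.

Trapezoidal AUC_0→7.5:
  [0→0.25]: (0.00+14.36)/2 × 0.25 = 1.795
  [0.25→0.75]: (14.36+31.66)/2 × 0.5 = 11.505
  [0.75→3.75]: (31.66+32.03)/2 × 3 = 95.535
  [3.75→6.75]: (32.03+16.01)/2 × 3 = 72.06
  [6.75→7]: (16.01+15.06)/2 × 0.25 = 3.88375
  [7→7.5]: (15.06+13.33)/2 × 0.5 = 7.0975
  Sum = 191.87625 mcg/mL·hr

AUC = 192 mcg/mL·hr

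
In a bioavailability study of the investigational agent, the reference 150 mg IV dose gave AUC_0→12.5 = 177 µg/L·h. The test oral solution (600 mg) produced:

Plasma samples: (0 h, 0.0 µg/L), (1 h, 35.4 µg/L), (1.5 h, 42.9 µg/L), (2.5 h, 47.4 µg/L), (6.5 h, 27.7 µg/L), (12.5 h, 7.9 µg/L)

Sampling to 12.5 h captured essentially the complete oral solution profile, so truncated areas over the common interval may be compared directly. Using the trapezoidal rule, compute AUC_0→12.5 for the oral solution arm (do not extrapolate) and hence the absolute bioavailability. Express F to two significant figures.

Trapezoidal AUC_0→12.5 (oral solution):
  [0→1]: (0.0+35.4)/2 × 1 = 17.7
  [1→1.5]: (35.4+42.9)/2 × 0.5 = 19.575
  [1.5→2.5]: (42.9+47.4)/2 × 1 = 45.15
  [2.5→6.5]: (47.4+27.7)/2 × 4 = 150.2
  [6.5→12.5]: (27.7+7.9)/2 × 6 = 106.8
  Sum = 339.425 µg/L·h
F = (AUC_ev/D_ev)/(AUC_iv/D_iv) = (339.425/600)/(177/150) = 0.565708/1.18 = 0.4794

F = 0.48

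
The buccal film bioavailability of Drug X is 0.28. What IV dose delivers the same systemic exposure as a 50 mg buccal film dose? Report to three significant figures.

Systemic exposure from an extravascular dose = F × D_ev, so the equivalent IV dose is F × D_ev.
D_iv = F × D_ev = 0.28 × 50 = 14 mg

D_iv = 14.0 mg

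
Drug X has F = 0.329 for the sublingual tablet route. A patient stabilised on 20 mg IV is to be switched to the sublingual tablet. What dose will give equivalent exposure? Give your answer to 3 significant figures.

For equal systemic exposure: F × D_ev = D_iv
D_ev = D_iv / F = 20 / 0.329 = 60.7903 mg

D_sublingual = 60.8 mg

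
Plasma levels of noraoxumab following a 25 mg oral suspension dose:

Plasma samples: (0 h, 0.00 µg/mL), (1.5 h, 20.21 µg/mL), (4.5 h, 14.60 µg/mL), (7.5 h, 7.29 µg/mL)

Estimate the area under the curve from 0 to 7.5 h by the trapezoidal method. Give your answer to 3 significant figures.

AUC = 100 µg/mL·h

Trapezoidal AUC_0→7.5:
  [0→1.5]: (0.00+20.21)/2 × 1.5 = 15.1575
  [1.5→4.5]: (20.21+14.60)/2 × 3 = 52.215
  [4.5→7.5]: (14.60+7.29)/2 × 3 = 32.835
  Sum = 100.2075 µg/mL·h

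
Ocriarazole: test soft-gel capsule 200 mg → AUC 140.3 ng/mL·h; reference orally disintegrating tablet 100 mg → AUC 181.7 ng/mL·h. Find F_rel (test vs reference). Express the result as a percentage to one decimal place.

F_rel = 38.6%

F_rel = (AUC_test/D_test) / (AUC_ref/D_ref)
      = (140.3/200) / (181.7/100)
      = 0.7015 / 1.817 = 0.3861 = 38.61%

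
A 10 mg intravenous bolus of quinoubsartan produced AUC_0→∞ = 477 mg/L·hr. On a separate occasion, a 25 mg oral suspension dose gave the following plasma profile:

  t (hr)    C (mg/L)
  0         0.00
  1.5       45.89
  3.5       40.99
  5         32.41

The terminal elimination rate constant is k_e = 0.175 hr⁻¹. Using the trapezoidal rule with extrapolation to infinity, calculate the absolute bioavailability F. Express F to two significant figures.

F = 0.30

Trapezoidal AUC_0→5 (oral suspension):
  [0→1.5]: (0.00+45.89)/2 × 1.5 = 34.4175
  [1.5→3.5]: (45.89+40.99)/2 × 2 = 86.88
  [3.5→5]: (40.99+32.41)/2 × 1.5 = 55.05
  Sum = 176.3475 mg/L·hr
Tail: C_last/k_e = 32.41/0.175 = 185.200
AUC_0→∞ (oral suspension) = 176.3475 + 185.200 = 361.5475 mg/L·hr
F = (AUC_ev/D_ev)/(AUC_iv/D_iv) = (361.5475/25)/(477/10) = 14.4619/47.7 = 0.3032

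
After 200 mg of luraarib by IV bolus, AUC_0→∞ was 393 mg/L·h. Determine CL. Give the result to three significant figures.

CL = 0.509 L/h

CL = Dose_iv / AUC_0→∞
   = 200 / 393 = 0.508906 L/h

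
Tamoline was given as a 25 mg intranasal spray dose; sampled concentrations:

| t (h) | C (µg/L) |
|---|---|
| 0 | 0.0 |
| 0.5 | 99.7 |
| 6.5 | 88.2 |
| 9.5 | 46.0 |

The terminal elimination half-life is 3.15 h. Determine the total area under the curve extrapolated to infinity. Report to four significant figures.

AUC = 999.0 µg/L·h

Trapezoidal AUC_0→9.5:
  [0→0.5]: (0.0+99.7)/2 × 0.5 = 24.925
  [0.5→6.5]: (99.7+88.2)/2 × 6 = 563.7
  [6.5→9.5]: (88.2+46.0)/2 × 3 = 201.3
  Sum = 789.925 µg/L·h
k_e = ln2 / t½ = 0.693147 / 3.15 = 0.2200 h^-1
Extrapolated tail: C_last / k_e = 46.0 / 0.22 = 209.091
AUC_0→∞ = 789.925 + 209.091 = 999.016 µg/L·h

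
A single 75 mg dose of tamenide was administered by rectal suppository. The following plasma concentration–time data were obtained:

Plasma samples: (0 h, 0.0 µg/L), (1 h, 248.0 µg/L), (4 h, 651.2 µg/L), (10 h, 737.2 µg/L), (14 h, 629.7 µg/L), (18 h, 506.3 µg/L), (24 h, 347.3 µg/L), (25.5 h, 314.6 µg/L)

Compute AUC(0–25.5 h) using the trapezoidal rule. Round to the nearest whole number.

AUC = 13701 µg/L·h

Trapezoidal AUC_0→25.5:
  [0→1]: (0.0+248.0)/2 × 1 = 124.0
  [1→4]: (248.0+651.2)/2 × 3 = 1348.8
  [4→10]: (651.2+737.2)/2 × 6 = 4165.2
  [10→14]: (737.2+629.7)/2 × 4 = 2733.8
  [14→18]: (629.7+506.3)/2 × 4 = 2272.0
  [18→24]: (506.3+347.3)/2 × 6 = 2560.8
  [24→25.5]: (347.3+314.6)/2 × 1.5 = 496.425
  Sum = 13701.025 µg/L·h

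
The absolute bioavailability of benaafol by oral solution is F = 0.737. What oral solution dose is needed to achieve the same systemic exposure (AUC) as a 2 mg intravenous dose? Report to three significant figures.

D_oral = 2.71 mg

For equal systemic exposure: F × D_ev = D_iv
D_ev = D_iv / F = 2 / 0.737 = 2.7137 mg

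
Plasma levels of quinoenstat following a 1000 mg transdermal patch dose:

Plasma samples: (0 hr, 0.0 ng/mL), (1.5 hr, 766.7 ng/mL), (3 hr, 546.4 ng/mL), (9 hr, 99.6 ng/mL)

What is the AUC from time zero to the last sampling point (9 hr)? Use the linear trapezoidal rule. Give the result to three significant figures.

AUC = 3500 ng/mL·hr

Trapezoidal AUC_0→9:
  [0→1.5]: (0.0+766.7)/2 × 1.5 = 575.025
  [1.5→3]: (766.7+546.4)/2 × 1.5 = 984.825
  [3→9]: (546.4+99.6)/2 × 6 = 1938.0
  Sum = 3497.85 ng/mL·hr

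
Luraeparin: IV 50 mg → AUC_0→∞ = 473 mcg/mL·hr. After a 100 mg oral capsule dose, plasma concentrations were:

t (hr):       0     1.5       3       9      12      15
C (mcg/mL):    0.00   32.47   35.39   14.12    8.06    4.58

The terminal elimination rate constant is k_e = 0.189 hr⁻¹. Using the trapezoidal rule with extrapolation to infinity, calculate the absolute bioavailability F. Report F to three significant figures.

Trapezoidal AUC_0→15 (oral capsule):
  [0→1.5]: (0.00+32.47)/2 × 1.5 = 24.3525
  [1.5→3]: (32.47+35.39)/2 × 1.5 = 50.895
  [3→9]: (35.39+14.12)/2 × 6 = 148.53
  [9→12]: (14.12+8.06)/2 × 3 = 33.27
  [12→15]: (8.06+4.58)/2 × 3 = 18.96
  Sum = 276.0075 mcg/mL·hr
Tail: C_last/k_e = 4.58/0.189 = 24.233
AUC_0→∞ (oral capsule) = 276.0075 + 24.233 = 300.2405 mcg/mL·hr
F = (AUC_ev/D_ev)/(AUC_iv/D_iv) = (300.2405/100)/(473/50) = 3.002405/9.46 = 0.3174

F = 0.317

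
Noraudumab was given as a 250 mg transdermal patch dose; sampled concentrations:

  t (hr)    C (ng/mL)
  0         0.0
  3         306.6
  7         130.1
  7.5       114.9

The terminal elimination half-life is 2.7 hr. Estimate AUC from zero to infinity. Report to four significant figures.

AUC = 1842 ng/mL·hr

Trapezoidal AUC_0→7.5:
  [0→3]: (0.0+306.6)/2 × 3 = 459.9
  [3→7]: (306.6+130.1)/2 × 4 = 873.4
  [7→7.5]: (130.1+114.9)/2 × 0.5 = 61.25
  Sum = 1394.55 ng/mL·hr
k_e = ln2 / t½ = 0.693147 / 2.7 = 0.2567 hr^-1
Extrapolated tail: C_last / k_e = 114.9 / 0.2567 = 447.604
AUC_0→∞ = 1394.55 + 447.604 = 1842.154 ng/mL·hr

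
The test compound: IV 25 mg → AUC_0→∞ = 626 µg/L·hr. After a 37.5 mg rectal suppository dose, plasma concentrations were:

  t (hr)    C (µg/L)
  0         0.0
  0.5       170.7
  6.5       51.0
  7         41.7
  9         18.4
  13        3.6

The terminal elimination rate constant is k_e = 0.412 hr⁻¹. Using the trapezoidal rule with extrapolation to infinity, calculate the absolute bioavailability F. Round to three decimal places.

F = 0.899

Trapezoidal AUC_0→13 (rectal suppository):
  [0→0.5]: (0.0+170.7)/2 × 0.5 = 42.675
  [0.5→6.5]: (170.7+51.0)/2 × 6 = 665.1
  [6.5→7]: (51.0+41.7)/2 × 0.5 = 23.175
  [7→9]: (41.7+18.4)/2 × 2 = 60.1
  [9→13]: (18.4+3.6)/2 × 4 = 44.0
  Sum = 835.05 µg/L·hr
Tail: C_last/k_e = 3.6/0.412 = 8.738
AUC_0→∞ (rectal suppository) = 835.05 + 8.738 = 843.788 µg/L·hr
F = (AUC_ev/D_ev)/(AUC_iv/D_iv) = (843.788/37.5)/(626/25) = 22.501/25.04 = 0.8986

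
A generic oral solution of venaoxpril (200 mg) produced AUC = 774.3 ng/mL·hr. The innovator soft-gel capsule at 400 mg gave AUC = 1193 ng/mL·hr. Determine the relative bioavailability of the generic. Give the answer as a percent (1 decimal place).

F_rel = (AUC_test/D_test) / (AUC_ref/D_ref)
      = (774.3/200) / (1193/400)
      = 3.8715 / 2.9825 = 1.2981 = 129.81%

F_rel = 129.8%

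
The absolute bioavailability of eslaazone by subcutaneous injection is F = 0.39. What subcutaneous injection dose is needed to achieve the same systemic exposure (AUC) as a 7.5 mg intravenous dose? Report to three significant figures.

D_subcutaneous = 19.2 mg

For equal systemic exposure: F × D_ev = D_iv
D_ev = D_iv / F = 7.5 / 0.39 = 19.2308 mg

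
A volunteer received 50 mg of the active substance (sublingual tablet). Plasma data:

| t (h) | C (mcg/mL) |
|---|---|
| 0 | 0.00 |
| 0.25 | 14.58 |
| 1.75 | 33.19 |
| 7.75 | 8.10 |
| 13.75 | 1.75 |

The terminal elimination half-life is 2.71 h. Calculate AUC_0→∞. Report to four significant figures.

Trapezoidal AUC_0→13.75:
  [0→0.25]: (0.00+14.58)/2 × 0.25 = 1.8225
  [0.25→1.75]: (14.58+33.19)/2 × 1.5 = 35.8275
  [1.75→7.75]: (33.19+8.10)/2 × 6 = 123.87
  [7.75→13.75]: (8.10+1.75)/2 × 6 = 29.55
  Sum = 191.07 mcg/mL·h
k_e = ln2 / t½ = 0.693147 / 2.71 = 0.2558 h^-1
Extrapolated tail: C_last / k_e = 1.75 / 0.2558 = 6.841
AUC_0→∞ = 191.07 + 6.841 = 197.911 mcg/mL·h

AUC = 197.9 mcg/mL·h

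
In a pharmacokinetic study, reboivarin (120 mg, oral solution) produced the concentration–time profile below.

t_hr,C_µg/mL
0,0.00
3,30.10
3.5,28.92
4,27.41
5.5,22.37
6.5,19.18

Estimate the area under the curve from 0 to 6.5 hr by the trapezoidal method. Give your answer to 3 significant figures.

AUC = 132 µg/mL·hr

Trapezoidal AUC_0→6.5:
  [0→3]: (0.00+30.10)/2 × 3 = 45.15
  [3→3.5]: (30.10+28.92)/2 × 0.5 = 14.755
  [3.5→4]: (28.92+27.41)/2 × 0.5 = 14.0825
  [4→5.5]: (27.41+22.37)/2 × 1.5 = 37.335
  [5.5→6.5]: (22.37+19.18)/2 × 1 = 20.775
  Sum = 132.0975 µg/mL·hr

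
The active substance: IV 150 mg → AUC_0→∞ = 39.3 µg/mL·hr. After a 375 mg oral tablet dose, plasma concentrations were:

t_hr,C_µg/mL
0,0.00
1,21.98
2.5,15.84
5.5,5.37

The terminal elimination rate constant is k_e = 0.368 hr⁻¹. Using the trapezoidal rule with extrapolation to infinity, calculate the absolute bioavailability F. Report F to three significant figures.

Trapezoidal AUC_0→5.5 (oral tablet):
  [0→1]: (0.00+21.98)/2 × 1 = 10.99
  [1→2.5]: (21.98+15.84)/2 × 1.5 = 28.365
  [2.5→5.5]: (15.84+5.37)/2 × 3 = 31.815
  Sum = 71.17 µg/mL·hr
Tail: C_last/k_e = 5.37/0.368 = 14.592
AUC_0→∞ (oral tablet) = 71.17 + 14.592 = 85.762 µg/mL·hr
F = (AUC_ev/D_ev)/(AUC_iv/D_iv) = (85.762/375)/(39.3/150) = 0.228699/0.262 = 0.8729

F = 0.873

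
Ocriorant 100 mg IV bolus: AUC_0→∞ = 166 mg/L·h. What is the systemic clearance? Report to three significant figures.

CL = 0.602 L/h

CL = Dose_iv / AUC_0→∞
   = 100 / 166 = 0.60241 L/h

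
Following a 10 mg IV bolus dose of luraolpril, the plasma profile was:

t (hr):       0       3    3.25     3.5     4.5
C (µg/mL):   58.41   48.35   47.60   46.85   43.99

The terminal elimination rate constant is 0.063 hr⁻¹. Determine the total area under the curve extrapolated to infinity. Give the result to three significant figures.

AUC = 928 µg/mL·hr

Trapezoidal AUC_0→4.5:
  [0→3]: (58.41+48.35)/2 × 3 = 160.14
  [3→3.25]: (48.35+47.60)/2 × 0.25 = 11.99375
  [3.25→3.5]: (47.60+46.85)/2 × 0.25 = 11.80625
  [3.5→4.5]: (46.85+43.99)/2 × 1 = 45.42
  Sum = 229.36 µg/mL·hr
Extrapolated tail: C_last / k_e = 43.99 / 0.063 = 698.254
AUC_0→∞ = 229.36 + 698.254 = 927.614 µg/mL·hr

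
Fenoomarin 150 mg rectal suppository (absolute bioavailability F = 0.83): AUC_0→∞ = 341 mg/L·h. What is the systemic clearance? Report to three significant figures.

CL = 0.365 L/h

CL = F × Dose / AUC_0→∞
   = 0.83 × 150 / 341 = 0.365103 L/h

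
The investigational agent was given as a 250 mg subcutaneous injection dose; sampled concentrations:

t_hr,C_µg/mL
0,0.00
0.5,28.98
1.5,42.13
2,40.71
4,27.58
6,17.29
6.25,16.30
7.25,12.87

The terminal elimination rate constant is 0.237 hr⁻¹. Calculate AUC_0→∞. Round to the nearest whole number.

AUC = 250 µg/mL·hr

Trapezoidal AUC_0→7.25:
  [0→0.5]: (0.00+28.98)/2 × 0.5 = 7.245
  [0.5→1.5]: (28.98+42.13)/2 × 1 = 35.555
  [1.5→2]: (42.13+40.71)/2 × 0.5 = 20.71
  [2→4]: (40.71+27.58)/2 × 2 = 68.29
  [4→6]: (27.58+17.29)/2 × 2 = 44.87
  [6→6.25]: (17.29+16.30)/2 × 0.25 = 4.19875
  [6.25→7.25]: (16.30+12.87)/2 × 1 = 14.585
  Sum = 195.45375 µg/mL·hr
Extrapolated tail: C_last / k_e = 12.87 / 0.237 = 54.304
AUC_0→∞ = 195.45375 + 54.304 = 249.75775 µg/mL·hr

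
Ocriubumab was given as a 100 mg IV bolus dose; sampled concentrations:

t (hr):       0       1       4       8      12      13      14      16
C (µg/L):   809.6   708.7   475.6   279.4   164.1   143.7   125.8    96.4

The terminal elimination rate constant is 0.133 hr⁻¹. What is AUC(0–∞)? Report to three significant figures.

Trapezoidal AUC_0→16:
  [0→1]: (809.6+708.7)/2 × 1 = 759.15
  [1→4]: (708.7+475.6)/2 × 3 = 1776.45
  [4→8]: (475.6+279.4)/2 × 4 = 1510.0
  [8→12]: (279.4+164.1)/2 × 4 = 887.0
  [12→13]: (164.1+143.7)/2 × 1 = 153.9
  [13→14]: (143.7+125.8)/2 × 1 = 134.75
  [14→16]: (125.8+96.4)/2 × 2 = 222.2
  Sum = 5443.45 µg/L·hr
Extrapolated tail: C_last / k_e = 96.4 / 0.133 = 724.812
AUC_0→∞ = 5443.45 + 724.812 = 6168.262 µg/L·hr

AUC = 6170 µg/L·hr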